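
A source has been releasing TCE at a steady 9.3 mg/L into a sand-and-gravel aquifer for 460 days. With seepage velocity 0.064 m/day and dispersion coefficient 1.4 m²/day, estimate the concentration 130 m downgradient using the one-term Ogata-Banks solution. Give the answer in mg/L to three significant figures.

For a continuous step input, C/C₀ ≈ ½·erfc((x−vt)/(2√(Dt))).
vt = 0.064 × 460 = 29.44 m and 2√(Dt) = 2√(1.4 × 460) = 50.75 m.
Argument (x−vt)/(2√(Dt)) = (130 − 29.44)/50.75 = 1.981; ½·erfc(1.981) = 0.002543.
C = 9.3 × 0.002543 = 0.0236 mg/L.

0.0236 mg/L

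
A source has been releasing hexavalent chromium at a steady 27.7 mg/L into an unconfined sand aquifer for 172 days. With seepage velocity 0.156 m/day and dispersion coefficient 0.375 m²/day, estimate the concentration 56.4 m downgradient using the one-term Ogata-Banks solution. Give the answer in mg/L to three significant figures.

0.128 mg/L

For a continuous step input, C/C₀ ≈ ½·erfc((x−vt)/(2√(Dt))).
vt = 0.156 × 172 = 26.832 m and 2√(Dt) = 2√(0.375 × 172) = 16.06 m.
Argument (x−vt)/(2√(Dt)) = (56.4 − 26.832)/16.06 = 1.841; ½·erfc(1.841) = 0.004613.
C = 27.7 × 0.004613 = 0.128 mg/L.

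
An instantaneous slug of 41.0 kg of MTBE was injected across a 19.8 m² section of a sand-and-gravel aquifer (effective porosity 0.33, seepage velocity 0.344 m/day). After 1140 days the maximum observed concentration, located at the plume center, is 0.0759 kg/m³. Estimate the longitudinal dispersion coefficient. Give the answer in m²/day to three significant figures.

0.477 m²/day

At the plume center C_max = M/(n_e·A·√(4πDt)), so D = M²/(4πt·(n_e·A·C_max)²).
n_e·A·C_max = 0.33 × 19.8 × 0.0759 = 0.4959 kg/m.
D = 41.0²/(4π × 1140 × 0.4959²) = 0.477 m²/day.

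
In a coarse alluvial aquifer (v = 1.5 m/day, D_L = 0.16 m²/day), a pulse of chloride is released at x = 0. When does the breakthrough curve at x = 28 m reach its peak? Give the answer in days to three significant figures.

18.6 days

For the 1D instantaneous-source solution, setting ∂C/∂t = 0 at fixed x gives v²t² + 2Dt − x² = 0, so t = (√(D² + v²x²) − D)/v².
√(D² + v²x²) = √(0.16² + 1.5² × 28²) = 42.00; v² = 2.25.
t = (42.00 − 0.16)/2.25 = 18.6 days (vs. the pure-advection estimate x/v = 18.7 d).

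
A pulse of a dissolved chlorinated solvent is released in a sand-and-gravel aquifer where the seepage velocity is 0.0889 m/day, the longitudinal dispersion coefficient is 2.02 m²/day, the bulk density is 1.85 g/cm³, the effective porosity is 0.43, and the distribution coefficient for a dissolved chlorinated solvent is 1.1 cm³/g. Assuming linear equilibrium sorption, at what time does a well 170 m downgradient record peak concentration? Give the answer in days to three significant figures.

Retardation factor R = 1 + ρ_b·K_d/n = 1 + 1.85 × 1.1/0.43 = 5.733.
Sorption retards both mechanisms: v_R = v/R = 0.01551 m/day, D_R = D/R = 0.3523 m²/day.
Peak time from v_R²t² + 2D_R t − x² = 0: t = (√(D_R² + v_R²x²) − D_R)/v_R².
√(D_R² + v_R²x²) = √(0.3523² + 0.01551² × 170²) = 2.660; v_R² = 0.0002406.
t = (2.660 − 0.3523)/0.0002406 = 9590 days.

9590 days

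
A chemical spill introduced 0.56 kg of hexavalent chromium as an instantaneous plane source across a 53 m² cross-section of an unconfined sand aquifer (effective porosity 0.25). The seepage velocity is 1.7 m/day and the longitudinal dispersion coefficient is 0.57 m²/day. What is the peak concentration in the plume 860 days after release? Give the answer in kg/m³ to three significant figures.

0.000538 kg/m³

The peak of an instantaneous 1D plume sits at x = vt; there the Gaussian factor is 1 and C_max = M/(n_e·A·√(4πDt)), where n_e·A is the pore area the mass is dissolved in.
√(4πDt) = √(4π × 0.57 × 860) = 78.49 m, so C_max = 0.56/(0.25 × 53 × 78.49) = 0.000538 kg/m³.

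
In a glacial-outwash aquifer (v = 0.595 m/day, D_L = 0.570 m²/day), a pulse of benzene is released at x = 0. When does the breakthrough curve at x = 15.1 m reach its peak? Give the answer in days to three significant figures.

For the 1D instantaneous-source solution, setting ∂C/∂t = 0 at fixed x gives v²t² + 2Dt − x² = 0, so t = (√(D² + v²x²) − D)/v².
√(D² + v²x²) = √(0.570² + 0.595² × 15.1²) = 9.003; v² = 0.354025.
t = (9.003 − 0.570)/0.354025 = 23.8 days (vs. the pure-advection estimate x/v = 25.4 d).

23.8 days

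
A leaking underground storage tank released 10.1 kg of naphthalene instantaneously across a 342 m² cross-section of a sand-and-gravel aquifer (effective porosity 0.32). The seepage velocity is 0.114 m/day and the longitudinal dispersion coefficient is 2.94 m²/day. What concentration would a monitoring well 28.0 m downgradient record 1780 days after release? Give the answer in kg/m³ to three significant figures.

For an instantaneous plane source, C(x,t) = M/(n_e·A·√(4πDt)) · exp(−(x−vt)²/(4Dt)), with n_e·A the pore (flow) area.
Plume center vt = 0.114 × 1780 = 202.92 m, so the well at 28.0 m is 174.92 m upgradient of the peak.
√(4πDt) = 256.4 m, giving peak height M/(n_e·A·√(4πDt)) = 10.1/(0.32 × 342 × 256.4) = 0.0003599 kg/m³.
(x−vt)²/(4Dt) = (-174.92)²/(4 × 2.94 × 1780) = 1.462; exp(−1.462) = 0.2318.
C = 0.0003599 × 0.2318 = 8.34e-05 kg/m³.

8.34e-05 kg/m³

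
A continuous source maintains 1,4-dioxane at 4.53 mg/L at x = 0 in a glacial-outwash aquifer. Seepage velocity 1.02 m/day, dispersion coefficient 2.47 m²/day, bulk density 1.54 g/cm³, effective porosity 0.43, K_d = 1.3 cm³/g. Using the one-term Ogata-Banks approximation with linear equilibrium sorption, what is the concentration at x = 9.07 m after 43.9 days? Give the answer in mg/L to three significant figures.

1.93 mg/L

Retardation factor R = 1 + ρ_b·K_d/n = 1 + 1.54 × 1.3/0.43 = 5.656.
Sorption retards both mechanisms: v_R = v/R = 0.1803 m/day, D_R = D/R = 0.4367 m²/day.
v_R·t = 0.1803 × 43.9 = 7.91517 m; 2√(D_R t) = 8.757 m; argument = (9.07 − 7.91517)/8.757 = 0.1319.
C = C₀ × ½·erfc(0.1319) = 4.53 × 0.4260 = 1.93 mg/L.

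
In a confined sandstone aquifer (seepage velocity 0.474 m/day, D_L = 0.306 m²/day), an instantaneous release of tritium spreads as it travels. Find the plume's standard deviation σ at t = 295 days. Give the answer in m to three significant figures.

Dispersive spreading gives a Gaussian with σ² = 2Dt; advection only shifts the center.
σ = √(2 × 0.306 × 295) = 13.4 m.

13.4 m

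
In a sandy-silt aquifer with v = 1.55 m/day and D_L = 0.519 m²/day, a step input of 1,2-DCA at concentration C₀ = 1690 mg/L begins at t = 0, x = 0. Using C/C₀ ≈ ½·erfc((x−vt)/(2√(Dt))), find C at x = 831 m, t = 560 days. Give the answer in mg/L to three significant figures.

1580 mg/L

For a continuous step input, C/C₀ ≈ ½·erfc((x−vt)/(2√(Dt))).
vt = 1.55 × 560 = 868 m and 2√(Dt) = 2√(0.519 × 560) = 34.10 m.
Argument (x−vt)/(2√(Dt)) = (831 − 868)/34.10 = -1.085; ½·erfc(-1.085) = 0.9375.
C = 1690 × 0.9375 = 1580 mg/L.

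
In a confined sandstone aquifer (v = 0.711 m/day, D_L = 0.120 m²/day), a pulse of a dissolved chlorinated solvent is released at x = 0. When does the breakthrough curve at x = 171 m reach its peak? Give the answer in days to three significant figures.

For the 1D instantaneous-source solution, setting ∂C/∂t = 0 at fixed x gives v²t² + 2Dt − x² = 0, so t = (√(D² + v²x²) − D)/v².
√(D² + v²x²) = √(0.120² + 0.711² × 171²) = 121.6; v² = 0.505521.
t = (121.6 − 0.120)/0.505521 = 240 days (vs. the pure-advection estimate x/v = 241 d).

240 days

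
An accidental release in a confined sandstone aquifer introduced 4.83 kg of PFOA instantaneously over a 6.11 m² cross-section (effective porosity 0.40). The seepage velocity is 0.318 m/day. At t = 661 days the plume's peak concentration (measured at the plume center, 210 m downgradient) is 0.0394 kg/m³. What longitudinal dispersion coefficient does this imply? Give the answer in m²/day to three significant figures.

0.303 m²/day

At the plume center C_max = M/(n_e·A·√(4πDt)), so D = M²/(4πt·(n_e·A·C_max)²).
n_e·A·C_max = 0.40 × 6.11 × 0.0394 = 0.09629 kg/m.
D = 4.83²/(4π × 661 × 0.09629²) = 0.303 m²/day.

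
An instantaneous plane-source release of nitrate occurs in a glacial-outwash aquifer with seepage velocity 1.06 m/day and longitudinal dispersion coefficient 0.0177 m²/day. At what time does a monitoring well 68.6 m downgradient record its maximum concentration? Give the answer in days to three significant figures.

64.7 days

For the 1D instantaneous-source solution, setting ∂C/∂t = 0 at fixed x gives v²t² + 2Dt − x² = 0, so t = (√(D² + v²x²) − D)/v².
√(D² + v²x²) = √(0.0177² + 1.06² × 68.6²) = 72.72; v² = 1.1236.
t = (72.72 − 0.0177)/1.1236 = 64.7 days (vs. the pure-advection estimate x/v = 64.7 d).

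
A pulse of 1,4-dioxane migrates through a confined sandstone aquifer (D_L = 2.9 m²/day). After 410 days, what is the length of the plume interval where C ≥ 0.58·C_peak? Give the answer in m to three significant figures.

The plume is Gaussian with σ = √(2Dt) = √(2 × 2.9 × 410) = 48.76 m.
C/C_peak = exp(−Δx²/(2σ²)) = 0.58 ⇒ Δx = σ·√(−2 ln 0.58) = 48.76 × 1.044 = 50.91 m.
Width = 2Δx = 102 m.

102 m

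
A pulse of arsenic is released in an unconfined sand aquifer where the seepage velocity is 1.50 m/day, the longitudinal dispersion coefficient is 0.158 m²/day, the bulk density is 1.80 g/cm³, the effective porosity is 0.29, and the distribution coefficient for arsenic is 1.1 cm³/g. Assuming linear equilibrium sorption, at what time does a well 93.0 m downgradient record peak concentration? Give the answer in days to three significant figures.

Retardation factor R = 1 + ρ_b·K_d/n = 1 + 1.80 × 1.1/0.29 = 7.828.
Sorption retards both mechanisms: v_R = v/R = 0.1916 m/day, D_R = D/R = 0.02018 m²/day.
Peak time from v_R²t² + 2D_R t − x² = 0: t = (√(D_R² + v_R²x²) − D_R)/v_R².
√(D_R² + v_R²x²) = √(0.02018² + 0.1916² × 93.0²) = 17.82; v_R² = 0.03671.
t = (17.82 − 0.02018)/0.03671 = 485 days.

485 days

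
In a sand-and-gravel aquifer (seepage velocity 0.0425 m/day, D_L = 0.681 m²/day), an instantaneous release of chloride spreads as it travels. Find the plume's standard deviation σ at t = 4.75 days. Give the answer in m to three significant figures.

2.54 m

Dispersive spreading gives a Gaussian with σ² = 2Dt; advection only shifts the center.
σ = √(2 × 0.681 × 4.75) = 2.54 m.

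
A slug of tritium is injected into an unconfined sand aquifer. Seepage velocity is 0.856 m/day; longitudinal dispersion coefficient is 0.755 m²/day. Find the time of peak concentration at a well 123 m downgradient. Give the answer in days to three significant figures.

143 days

For the 1D instantaneous-source solution, setting ∂C/∂t = 0 at fixed x gives v²t² + 2Dt − x² = 0, so t = (√(D² + v²x²) − D)/v².
√(D² + v²x²) = √(0.755² + 0.856² × 123²) = 105.3; v² = 0.732736.
t = (105.3 − 0.755)/0.732736 = 143 days (vs. the pure-advection estimate x/v = 144 d).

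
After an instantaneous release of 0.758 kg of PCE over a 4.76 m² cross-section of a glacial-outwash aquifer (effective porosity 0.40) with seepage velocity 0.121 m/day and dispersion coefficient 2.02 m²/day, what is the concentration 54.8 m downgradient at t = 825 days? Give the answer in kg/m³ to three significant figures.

For an instantaneous plane source, C(x,t) = M/(n_e·A·√(4πDt)) · exp(−(x−vt)²/(4Dt)), with n_e·A the pore (flow) area.
Plume center vt = 0.121 × 825 = 99.825 m, so the well at 54.8 m is 45.025 m upgradient of the peak.
√(4πDt) = 144.7 m, giving peak height M/(n_e·A·√(4πDt)) = 0.758/(0.40 × 4.76 × 144.7) = 0.002751 kg/m³.
(x−vt)²/(4Dt) = (-45.025)²/(4 × 2.02 × 825) = 0.3041; exp(−0.3041) = 0.7378.
C = 0.002751 × 0.7378 = 0.00203 kg/m³.

0.00203 kg/m³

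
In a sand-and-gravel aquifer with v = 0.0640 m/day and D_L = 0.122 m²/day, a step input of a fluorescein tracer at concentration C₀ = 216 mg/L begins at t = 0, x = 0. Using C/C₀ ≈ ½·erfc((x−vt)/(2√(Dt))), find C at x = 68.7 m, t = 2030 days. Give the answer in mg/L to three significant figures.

For a continuous step input, C/C₀ ≈ ½·erfc((x−vt)/(2√(Dt))).
vt = 0.0640 × 2030 = 129.92 m and 2√(Dt) = 2√(0.122 × 2030) = 31.47 m.
Argument (x−vt)/(2√(Dt)) = (68.7 − 129.92)/31.47 = -1.945; ½·erfc(-1.945) = 0.9970.
C = 216 × 0.9970 = 215 mg/L.

215 mg/L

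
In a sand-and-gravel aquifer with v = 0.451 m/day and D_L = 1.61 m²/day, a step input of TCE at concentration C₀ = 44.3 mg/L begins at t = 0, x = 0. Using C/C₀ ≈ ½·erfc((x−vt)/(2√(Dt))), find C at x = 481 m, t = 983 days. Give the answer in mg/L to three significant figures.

11.1 mg/L

For a continuous step input, C/C₀ ≈ ½·erfc((x−vt)/(2√(Dt))).
vt = 0.451 × 983 = 443.333 m and 2√(Dt) = 2√(1.61 × 983) = 79.56 m.
Argument (x−vt)/(2√(Dt)) = (481 − 443.333)/79.56 = 0.4734; ½·erfc(0.4734) = 0.2516.
C = 44.3 × 0.2516 = 11.1 mg/L.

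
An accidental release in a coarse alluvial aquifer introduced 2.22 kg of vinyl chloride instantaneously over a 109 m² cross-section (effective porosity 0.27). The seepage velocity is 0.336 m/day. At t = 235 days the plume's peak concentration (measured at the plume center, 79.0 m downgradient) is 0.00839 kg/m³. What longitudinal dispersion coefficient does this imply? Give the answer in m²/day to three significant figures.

At the plume center C_max = M/(n_e·A·√(4πDt)), so D = M²/(4πt·(n_e·A·C_max)²).
n_e·A·C_max = 0.27 × 109 × 0.00839 = 0.2469 kg/m.
D = 2.22²/(4π × 235 × 0.2469²) = 0.0274 m²/day.

0.0274 m²/day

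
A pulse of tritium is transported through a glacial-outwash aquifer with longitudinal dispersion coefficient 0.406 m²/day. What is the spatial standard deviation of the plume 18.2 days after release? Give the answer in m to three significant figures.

3.84 m

Dispersive spreading gives a Gaussian with σ² = 2Dt; advection only shifts the center.
σ = √(2 × 0.406 × 18.2) = 3.84 m.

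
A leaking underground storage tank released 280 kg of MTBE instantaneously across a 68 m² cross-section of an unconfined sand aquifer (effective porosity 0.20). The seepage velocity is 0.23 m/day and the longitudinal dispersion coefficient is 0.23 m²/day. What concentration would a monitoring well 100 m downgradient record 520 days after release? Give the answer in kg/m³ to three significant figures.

0.238 kg/m³

For an instantaneous plane source, C(x,t) = M/(n_e·A·√(4πDt)) · exp(−(x−vt)²/(4Dt)), with n_e·A the pore (flow) area.
Plume center vt = 0.23 × 520 = 119.6 m, so the well at 100 m is 19.6 m upgradient of the peak.
√(4πDt) = 38.77 m, giving peak height M/(n_e·A·√(4πDt)) = 280/(0.20 × 68 × 38.77) = 0.5310 kg/m³.
(x−vt)²/(4Dt) = (-19.6)²/(4 × 0.23 × 520) = 0.8030; exp(−0.8030) = 0.4480.
C = 0.5310 × 0.4480 = 0.238 kg/m³.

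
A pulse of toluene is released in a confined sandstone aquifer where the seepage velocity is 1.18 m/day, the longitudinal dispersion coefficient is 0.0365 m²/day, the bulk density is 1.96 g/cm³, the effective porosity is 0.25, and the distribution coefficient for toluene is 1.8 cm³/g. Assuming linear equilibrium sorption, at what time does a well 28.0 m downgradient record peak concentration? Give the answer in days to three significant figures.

358 days

Retardation factor R = 1 + ρ_b·K_d/n = 1 + 1.96 × 1.8/0.25 = 15.11.
Sorption retards both mechanisms: v_R = v/R = 0.07809 m/day, D_R = D/R = 0.002416 m²/day.
Peak time from v_R²t² + 2D_R t − x² = 0: t = (√(D_R² + v_R²x²) − D_R)/v_R².
√(D_R² + v_R²x²) = √(0.002416² + 0.07809² × 28.0²) = 2.187; v_R² = 0.006098.
t = (2.187 − 0.002416)/0.006098 = 358 days.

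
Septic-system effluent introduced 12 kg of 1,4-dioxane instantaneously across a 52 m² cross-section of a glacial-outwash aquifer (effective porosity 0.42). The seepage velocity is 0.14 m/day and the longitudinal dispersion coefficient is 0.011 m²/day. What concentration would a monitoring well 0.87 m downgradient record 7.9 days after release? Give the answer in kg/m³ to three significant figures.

For an instantaneous plane source, C(x,t) = M/(n_e·A·√(4πDt)) · exp(−(x−vt)²/(4Dt)), with n_e·A the pore (flow) area.
Plume center vt = 0.14 × 7.9 = 1.106 m, so the well at 0.87 m is 0.236 m upgradient of the peak.
√(4πDt) = 1.045 m, giving peak height M/(n_e·A·√(4πDt)) = 12/(0.42 × 52 × 1.045) = 0.5258 kg/m³.
(x−vt)²/(4Dt) = (-0.236)²/(4 × 0.011 × 7.9) = 0.1602; exp(−0.1602) = 0.8520.
C = 0.5258 × 0.8520 = 0.448 kg/m³.

0.448 kg/m³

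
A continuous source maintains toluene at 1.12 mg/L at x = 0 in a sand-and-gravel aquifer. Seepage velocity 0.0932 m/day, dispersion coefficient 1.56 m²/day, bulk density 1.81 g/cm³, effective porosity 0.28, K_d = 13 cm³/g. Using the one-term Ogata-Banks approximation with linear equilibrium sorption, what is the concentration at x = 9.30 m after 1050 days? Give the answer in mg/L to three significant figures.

0.106 mg/L

Retardation factor R = 1 + ρ_b·K_d/n = 1 + 1.81 × 13/0.28 = 85.04.
Sorption retards both mechanisms: v_R = v/R = 0.001096 m/day, D_R = D/R = 0.01834 m²/day.
v_R·t = 0.001096 × 1050 = 1.1508 m; 2√(D_R t) = 8.777 m; argument = (9.30 − 1.1508)/8.777 = 0.9285.
C = C₀ × ½·erfc(0.9285) = 1.12 × 0.09458 = 0.106 mg/L.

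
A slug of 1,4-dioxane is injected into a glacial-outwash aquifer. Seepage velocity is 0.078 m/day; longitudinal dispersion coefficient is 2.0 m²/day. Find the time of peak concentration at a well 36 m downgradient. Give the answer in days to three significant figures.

For the 1D instantaneous-source solution, setting ∂C/∂t = 0 at fixed x gives v²t² + 2Dt − x² = 0, so t = (√(D² + v²x²) − D)/v².
√(D² + v²x²) = √(2.0² + 0.078² × 36²) = 3.447; v² = 0.006084.
t = (3.447 − 2.0)/0.006084 = 238 days (vs. the pure-advection estimate x/v = 462 d).

238 days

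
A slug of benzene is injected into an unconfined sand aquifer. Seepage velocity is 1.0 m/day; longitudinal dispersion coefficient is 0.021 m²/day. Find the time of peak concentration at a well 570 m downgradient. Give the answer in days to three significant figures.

570 days

For the 1D instantaneous-source solution, setting ∂C/∂t = 0 at fixed x gives v²t² + 2Dt − x² = 0, so t = (√(D² + v²x²) − D)/v².
√(D² + v²x²) = √(0.021² + 1.0² × 570²) = 570.0; v² = 1.
t = (570.0 − 0.021)/1 = 570 days (vs. the pure-advection estimate x/v = 570 d).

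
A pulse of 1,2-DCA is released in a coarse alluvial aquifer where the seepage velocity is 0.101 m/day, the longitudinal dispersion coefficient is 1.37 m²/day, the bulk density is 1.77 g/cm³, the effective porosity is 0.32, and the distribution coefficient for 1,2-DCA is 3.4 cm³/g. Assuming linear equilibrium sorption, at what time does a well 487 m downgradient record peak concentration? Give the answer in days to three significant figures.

92900 days

Retardation factor R = 1 + ρ_b·K_d/n = 1 + 1.77 × 3.4/0.32 = 19.81.
Sorption retards both mechanisms: v_R = v/R = 0.005098 m/day, D_R = D/R = 0.06916 m²/day.
Peak time from v_R²t² + 2D_R t − x² = 0: t = (√(D_R² + v_R²x²) − D_R)/v_R².
√(D_R² + v_R²x²) = √(0.06916² + 0.005098² × 487²) = 2.484; v_R² = 2.599e-05.
t = (2.484 − 0.06916)/2.599e-05 = 92900 days.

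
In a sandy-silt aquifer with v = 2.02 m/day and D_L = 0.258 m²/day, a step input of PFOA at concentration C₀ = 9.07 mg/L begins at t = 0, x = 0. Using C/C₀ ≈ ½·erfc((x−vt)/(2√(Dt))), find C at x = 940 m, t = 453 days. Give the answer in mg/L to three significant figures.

For a continuous step input, C/C₀ ≈ ½·erfc((x−vt)/(2√(Dt))).
vt = 2.02 × 453 = 915.06 m and 2√(Dt) = 2√(0.258 × 453) = 21.62 m.
Argument (x−vt)/(2√(Dt)) = (940 − 915.06)/21.62 = 1.154; ½·erfc(1.154) = 0.05134.
C = 9.07 × 0.05134 = 0.466 mg/L.

0.466 mg/L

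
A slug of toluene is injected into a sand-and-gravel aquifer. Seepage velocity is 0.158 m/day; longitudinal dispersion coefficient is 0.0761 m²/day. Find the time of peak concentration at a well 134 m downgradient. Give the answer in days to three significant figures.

For the 1D instantaneous-source solution, setting ∂C/∂t = 0 at fixed x gives v²t² + 2Dt − x² = 0, so t = (√(D² + v²x²) − D)/v².
√(D² + v²x²) = √(0.0761² + 0.158² × 134²) = 21.17; v² = 0.024964.
t = (21.17 − 0.0761)/0.024964 = 845 days (vs. the pure-advection estimate x/v = 848 d).

845 days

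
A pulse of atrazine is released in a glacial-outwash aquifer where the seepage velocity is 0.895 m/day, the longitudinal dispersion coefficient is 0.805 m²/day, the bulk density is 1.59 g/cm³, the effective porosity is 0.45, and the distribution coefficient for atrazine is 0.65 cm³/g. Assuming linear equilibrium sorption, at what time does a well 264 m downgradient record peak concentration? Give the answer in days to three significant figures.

Retardation factor R = 1 + ρ_b·K_d/n = 1 + 1.59 × 0.65/0.45 = 3.297.
Sorption retards both mechanisms: v_R = v/R = 0.2715 m/day, D_R = D/R = 0.2442 m²/day.
Peak time from v_R²t² + 2D_R t − x² = 0: t = (√(D_R² + v_R²x²) − D_R)/v_R².
√(D_R² + v_R²x²) = √(0.2442² + 0.2715² × 264²) = 71.68; v_R² = 0.07371.
t = (71.68 − 0.2442)/0.07371 = 969 days.

969 days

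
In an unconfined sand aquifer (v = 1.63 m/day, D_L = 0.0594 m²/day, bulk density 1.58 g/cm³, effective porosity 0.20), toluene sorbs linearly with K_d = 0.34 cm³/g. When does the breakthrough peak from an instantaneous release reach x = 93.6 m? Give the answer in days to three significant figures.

Retardation factor R = 1 + ρ_b·K_d/n = 1 + 1.58 × 0.34/0.20 = 3.686.
Sorption retards both mechanisms: v_R = v/R = 0.4422 m/day, D_R = D/R = 0.01612 m²/day.
Peak time from v_R²t² + 2D_R t − x² = 0: t = (√(D_R² + v_R²x²) − D_R)/v_R².
√(D_R² + v_R²x²) = √(0.01612² + 0.4422² × 93.6²) = 41.39; v_R² = 0.1955.
t = (41.39 − 0.01612)/0.1955 = 212 days.

212 days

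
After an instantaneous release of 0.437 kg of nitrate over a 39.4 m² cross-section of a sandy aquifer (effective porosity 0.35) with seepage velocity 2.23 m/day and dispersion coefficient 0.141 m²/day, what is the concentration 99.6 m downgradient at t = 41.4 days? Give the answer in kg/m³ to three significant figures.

For an instantaneous plane source, C(x,t) = M/(n_e·A·√(4πDt)) · exp(−(x−vt)²/(4Dt)), with n_e·A the pore (flow) area.
Plume center vt = 2.23 × 41.4 = 92.322 m, so the well at 99.6 m is 7.278 m downgradient of the peak.
√(4πDt) = 8.565 m, giving peak height M/(n_e·A·√(4πDt)) = 0.437/(0.35 × 39.4 × 8.565) = 0.003700 kg/m³.
(x−vt)²/(4Dt) = (7.278)²/(4 × 0.141 × 41.4) = 2.269; exp(−2.269) = 0.1034.
C = 0.003700 × 0.1034 = 0.000383 kg/m³.

0.000383 kg/m³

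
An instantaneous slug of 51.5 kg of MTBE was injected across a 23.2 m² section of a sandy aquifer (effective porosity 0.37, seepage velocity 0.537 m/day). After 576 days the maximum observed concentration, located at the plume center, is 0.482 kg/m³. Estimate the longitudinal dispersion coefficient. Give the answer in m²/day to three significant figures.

At the plume center C_max = M/(n_e·A·√(4πDt)), so D = M²/(4πt·(n_e·A·C_max)²).
n_e·A·C_max = 0.37 × 23.2 × 0.482 = 4.137 kg/m.
D = 51.5²/(4π × 576 × 4.137²) = 0.0214 m²/day.

0.0214 m²/day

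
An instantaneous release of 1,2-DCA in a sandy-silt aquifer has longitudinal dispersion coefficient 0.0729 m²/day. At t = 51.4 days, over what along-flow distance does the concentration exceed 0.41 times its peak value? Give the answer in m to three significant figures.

7.31 m

The plume is Gaussian with σ = √(2Dt) = √(2 × 0.0729 × 51.4) = 2.738 m.
C/C_peak = exp(−Δx²/(2σ²)) = 0.41 ⇒ Δx = σ·√(−2 ln 0.41) = 2.738 × 1.335 = 3.655 m.
Width = 2Δx = 7.31 m.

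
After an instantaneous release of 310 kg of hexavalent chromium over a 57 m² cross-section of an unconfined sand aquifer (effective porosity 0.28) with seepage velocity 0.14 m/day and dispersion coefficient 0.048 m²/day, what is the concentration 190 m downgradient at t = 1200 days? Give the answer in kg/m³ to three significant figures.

0.0883 kg/m³

For an instantaneous plane source, C(x,t) = M/(n_e·A·√(4πDt)) · exp(−(x−vt)²/(4Dt)), with n_e·A the pore (flow) area.
Plume center vt = 0.14 × 1200 = 168 m, so the well at 190 m is 22 m downgradient of the peak.
√(4πDt) = 26.90 m, giving peak height M/(n_e·A·√(4πDt)) = 310/(0.28 × 57 × 26.90) = 0.7221 kg/m³.
(x−vt)²/(4Dt) = (22)²/(4 × 0.048 × 1200) = 2.101; exp(−2.101) = 0.1223.
C = 0.7221 × 0.1223 = 0.0883 kg/m³.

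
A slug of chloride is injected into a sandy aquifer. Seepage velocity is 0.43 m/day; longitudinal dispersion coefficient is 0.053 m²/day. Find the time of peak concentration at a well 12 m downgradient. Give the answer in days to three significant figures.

For the 1D instantaneous-source solution, setting ∂C/∂t = 0 at fixed x gives v²t² + 2Dt − x² = 0, so t = (√(D² + v²x²) − D)/v².
√(D² + v²x²) = √(0.053² + 0.43² × 12²) = 5.160; v² = 0.1849.
t = (5.160 − 0.053)/0.1849 = 27.6 days (vs. the pure-advection estimate x/v = 27.9 d).

27.6 days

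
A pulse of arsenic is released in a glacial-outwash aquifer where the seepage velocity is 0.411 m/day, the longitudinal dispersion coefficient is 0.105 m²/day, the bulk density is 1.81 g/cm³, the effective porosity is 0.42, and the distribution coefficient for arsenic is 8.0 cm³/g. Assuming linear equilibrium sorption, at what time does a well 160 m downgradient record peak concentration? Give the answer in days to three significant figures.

13800 days

Retardation factor R = 1 + ρ_b·K_d/n = 1 + 1.81 × 8.0/0.42 = 35.48.
Sorption retards both mechanisms: v_R = v/R = 0.01158 m/day, D_R = D/R = 0.002959 m²/day.
Peak time from v_R²t² + 2D_R t − x² = 0: t = (√(D_R² + v_R²x²) − D_R)/v_R².
√(D_R² + v_R²x²) = √(0.002959² + 0.01158² × 160²) = 1.853; v_R² = 0.0001341.
t = (1.853 − 0.002959)/0.0001341 = 13800 days.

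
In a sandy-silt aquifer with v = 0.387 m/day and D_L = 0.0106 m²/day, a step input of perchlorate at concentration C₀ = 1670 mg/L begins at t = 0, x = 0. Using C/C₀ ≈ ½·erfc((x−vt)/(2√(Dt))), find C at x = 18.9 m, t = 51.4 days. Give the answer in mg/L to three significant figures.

For a continuous step input, C/C₀ ≈ ½·erfc((x−vt)/(2√(Dt))).
vt = 0.387 × 51.4 = 19.8918 m and 2√(Dt) = 2√(0.0106 × 51.4) = 1.476 m.
Argument (x−vt)/(2√(Dt)) = (18.9 − 19.8918)/1.476 = -0.6720; ½·erfc(-0.6720) = 0.8290.
C = 1670 × 0.8290 = 1380 mg/L.

1380 mg/L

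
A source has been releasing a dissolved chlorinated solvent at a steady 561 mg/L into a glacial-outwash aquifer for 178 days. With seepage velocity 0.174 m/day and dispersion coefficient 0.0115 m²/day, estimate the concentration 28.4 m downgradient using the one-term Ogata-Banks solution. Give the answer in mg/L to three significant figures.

504 mg/L

For a continuous step input, C/C₀ ≈ ½·erfc((x−vt)/(2√(Dt))).
vt = 0.174 × 178 = 30.972 m and 2√(Dt) = 2√(0.0115 × 178) = 2.861 m.
Argument (x−vt)/(2√(Dt)) = (28.4 − 30.972)/2.861 = -0.8990; ½·erfc(-0.8990) = 0.8982.
C = 561 × 0.8982 = 504 mg/L.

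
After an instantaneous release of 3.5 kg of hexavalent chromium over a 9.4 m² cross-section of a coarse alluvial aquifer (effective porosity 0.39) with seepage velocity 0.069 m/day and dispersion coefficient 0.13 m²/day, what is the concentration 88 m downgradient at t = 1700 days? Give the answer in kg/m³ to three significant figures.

0.00686 kg/m³

For an instantaneous plane source, C(x,t) = M/(n_e·A·√(4πDt)) · exp(−(x−vt)²/(4Dt)), with n_e·A the pore (flow) area.
Plume center vt = 0.069 × 1700 = 117.3 m, so the well at 88 m is 29.3 m upgradient of the peak.
√(4πDt) = 52.70 m, giving peak height M/(n_e·A·√(4πDt)) = 3.5/(0.39 × 9.4 × 52.70) = 0.01812 kg/m³.
(x−vt)²/(4Dt) = (-29.3)²/(4 × 0.13 × 1700) = 0.9711; exp(−0.9711) = 0.3787.
C = 0.01812 × 0.3787 = 0.00686 kg/m³.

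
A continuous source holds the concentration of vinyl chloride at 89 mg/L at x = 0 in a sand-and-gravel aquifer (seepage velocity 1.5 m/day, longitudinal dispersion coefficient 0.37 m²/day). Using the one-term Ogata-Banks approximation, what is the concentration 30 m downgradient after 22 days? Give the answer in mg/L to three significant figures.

68.7 mg/L

For a continuous step input, C/C₀ ≈ ½·erfc((x−vt)/(2√(Dt))).
vt = 1.5 × 22 = 33 m and 2√(Dt) = 2√(0.37 × 22) = 5.706 m.
Argument (x−vt)/(2√(Dt)) = (30 − 33)/5.706 = -0.5258; ½·erfc(-0.5258) = 0.7714.
C = 89 × 0.7714 = 68.7 mg/L.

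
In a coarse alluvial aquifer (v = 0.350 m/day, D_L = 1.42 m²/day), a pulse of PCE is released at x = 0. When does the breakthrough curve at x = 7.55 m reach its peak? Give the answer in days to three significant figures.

For the 1D instantaneous-source solution, setting ∂C/∂t = 0 at fixed x gives v²t² + 2Dt − x² = 0, so t = (√(D² + v²x²) − D)/v².
√(D² + v²x²) = √(1.42² + 0.350² × 7.55²) = 3.000; v² = 0.1225.
t = (3.000 − 1.42)/0.1225 = 12.9 days (vs. the pure-advection estimate x/v = 21.6 d).

12.9 days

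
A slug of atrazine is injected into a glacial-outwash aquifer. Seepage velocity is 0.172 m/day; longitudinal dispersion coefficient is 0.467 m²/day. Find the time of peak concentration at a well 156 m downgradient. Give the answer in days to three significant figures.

891 days

For the 1D instantaneous-source solution, setting ∂C/∂t = 0 at fixed x gives v²t² + 2Dt − x² = 0, so t = (√(D² + v²x²) − D)/v².
√(D² + v²x²) = √(0.467² + 0.172² × 156²) = 26.84; v² = 0.029584.
t = (26.84 − 0.467)/0.029584 = 891 days (vs. the pure-advection estimate x/v = 907 d).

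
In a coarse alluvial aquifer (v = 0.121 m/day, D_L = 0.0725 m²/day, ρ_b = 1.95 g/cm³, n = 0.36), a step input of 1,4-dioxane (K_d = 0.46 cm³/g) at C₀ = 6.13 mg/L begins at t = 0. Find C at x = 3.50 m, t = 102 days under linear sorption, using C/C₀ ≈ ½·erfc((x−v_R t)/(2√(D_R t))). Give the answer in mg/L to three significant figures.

3.11 mg/L

Retardation factor R = 1 + ρ_b·K_d/n = 1 + 1.95 × 0.46/0.36 = 3.492.
Sorption retards both mechanisms: v_R = v/R = 0.03465 m/day, D_R = D/R = 0.02076 m²/day.
v_R·t = 0.03465 × 102 = 3.5343 m; 2√(D_R t) = 2.910 m; argument = (3.50 − 3.5343)/2.910 = -0.01179.
C = C₀ × ½·erfc(-0.01179) = 6.13 × 0.5067 = 3.11 mg/L.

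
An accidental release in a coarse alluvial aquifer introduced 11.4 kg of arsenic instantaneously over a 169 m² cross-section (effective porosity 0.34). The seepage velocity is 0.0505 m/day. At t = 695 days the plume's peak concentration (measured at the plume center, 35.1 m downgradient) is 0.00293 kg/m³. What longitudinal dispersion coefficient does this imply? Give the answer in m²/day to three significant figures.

At the plume center C_max = M/(n_e·A·√(4πDt)), so D = M²/(4πt·(n_e·A·C_max)²).
n_e·A·C_max = 0.34 × 169 × 0.00293 = 0.1684 kg/m.
D = 11.4²/(4π × 695 × 0.1684²) = 0.525 m²/day.

0.525 m²/day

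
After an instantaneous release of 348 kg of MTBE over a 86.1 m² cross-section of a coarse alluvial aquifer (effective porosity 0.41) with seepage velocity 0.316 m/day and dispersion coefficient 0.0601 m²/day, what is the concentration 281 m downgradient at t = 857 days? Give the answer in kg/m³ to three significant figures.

0.234 kg/m³

For an instantaneous plane source, C(x,t) = M/(n_e·A·√(4πDt)) · exp(−(x−vt)²/(4Dt)), with n_e·A the pore (flow) area.
Plume center vt = 0.316 × 857 = 270.812 m, so the well at 281 m is 10.188 m downgradient of the peak.
√(4πDt) = 25.44 m, giving peak height M/(n_e·A·√(4πDt)) = 348/(0.41 × 86.1 × 25.44) = 0.3875 kg/m³.
(x−vt)²/(4Dt) = (10.188)²/(4 × 0.0601 × 857) = 0.5038; exp(−0.5038) = 0.6042.
C = 0.3875 × 0.6042 = 0.234 kg/m³.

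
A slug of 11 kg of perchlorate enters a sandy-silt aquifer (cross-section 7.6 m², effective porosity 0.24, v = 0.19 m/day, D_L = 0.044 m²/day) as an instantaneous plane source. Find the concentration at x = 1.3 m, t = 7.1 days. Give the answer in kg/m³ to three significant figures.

3.04 kg/m³

For an instantaneous plane source, C(x,t) = M/(n_e·A·√(4πDt)) · exp(−(x−vt)²/(4Dt)), with n_e·A the pore (flow) area.
Plume center vt = 0.19 × 7.1 = 1.349 m, so the well at 1.3 m is 0.049 m upgradient of the peak.
√(4πDt) = 1.981 m, giving peak height M/(n_e·A·√(4πDt)) = 11/(0.24 × 7.6 × 1.981) = 3.044 kg/m³.
(x−vt)²/(4Dt) = (-0.049)²/(4 × 0.044 × 7.1) = 0.001921; exp(−0.001921) = 0.9981.
C = 3.044 × 0.9981 = 3.04 kg/m³.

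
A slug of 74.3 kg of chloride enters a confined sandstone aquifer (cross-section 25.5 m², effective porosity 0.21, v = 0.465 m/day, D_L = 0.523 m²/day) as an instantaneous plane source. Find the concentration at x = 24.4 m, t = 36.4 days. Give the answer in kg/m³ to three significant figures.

For an instantaneous plane source, C(x,t) = M/(n_e·A·√(4πDt)) · exp(−(x−vt)²/(4Dt)), with n_e·A the pore (flow) area.
Plume center vt = 0.465 × 36.4 = 16.926 m, so the well at 24.4 m is 7.474 m downgradient of the peak.
√(4πDt) = 15.47 m, giving peak height M/(n_e·A·√(4πDt)) = 74.3/(0.21 × 25.5 × 15.47) = 0.8969 kg/m³.
(x−vt)²/(4Dt) = (7.474)²/(4 × 0.523 × 36.4) = 0.7336; exp(−0.7336) = 0.4802.
C = 0.8969 × 0.4802 = 0.431 kg/m³.

0.431 kg/m³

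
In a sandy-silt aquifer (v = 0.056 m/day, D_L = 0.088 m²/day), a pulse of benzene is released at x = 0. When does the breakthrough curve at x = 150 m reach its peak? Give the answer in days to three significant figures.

2650 days

For the 1D instantaneous-source solution, setting ∂C/∂t = 0 at fixed x gives v²t² + 2Dt − x² = 0, so t = (√(D² + v²x²) − D)/v².
√(D² + v²x²) = √(0.088² + 0.056² × 150²) = 8.400; v² = 0.003136.
t = (8.400 − 0.088)/0.003136 = 2650 days (vs. the pure-advection estimate x/v = 2680 d).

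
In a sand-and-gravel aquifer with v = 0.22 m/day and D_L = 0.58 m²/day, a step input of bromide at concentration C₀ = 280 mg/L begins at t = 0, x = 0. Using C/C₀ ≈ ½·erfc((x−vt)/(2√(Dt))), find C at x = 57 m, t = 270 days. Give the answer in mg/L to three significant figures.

155 mg/L

For a continuous step input, C/C₀ ≈ ½·erfc((x−vt)/(2√(Dt))).
vt = 0.22 × 270 = 59.4 m and 2√(Dt) = 2√(0.58 × 270) = 25.03 m.
Argument (x−vt)/(2√(Dt)) = (57 − 59.4)/25.03 = -0.09588; ½·erfc(-0.09588) = 0.5539.
C = 280 × 0.5539 = 155 mg/L.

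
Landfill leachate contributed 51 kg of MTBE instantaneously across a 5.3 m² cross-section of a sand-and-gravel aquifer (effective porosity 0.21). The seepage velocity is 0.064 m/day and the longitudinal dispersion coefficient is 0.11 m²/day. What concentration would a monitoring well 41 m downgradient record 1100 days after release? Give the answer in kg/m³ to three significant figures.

0.197 kg/m³

For an instantaneous plane source, C(x,t) = M/(n_e·A·√(4πDt)) · exp(−(x−vt)²/(4Dt)), with n_e·A the pore (flow) area.
Plume center vt = 0.064 × 1100 = 70.4 m, so the well at 41 m is 29.4 m upgradient of the peak.
√(4πDt) = 38.99 m, giving peak height M/(n_e·A·√(4πDt)) = 51/(0.21 × 5.3 × 38.99) = 1.175 kg/m³.
(x−vt)²/(4Dt) = (-29.4)²/(4 × 0.11 × 1100) = 1.786; exp(−1.786) = 0.1676.
C = 1.175 × 0.1676 = 0.197 kg/m³.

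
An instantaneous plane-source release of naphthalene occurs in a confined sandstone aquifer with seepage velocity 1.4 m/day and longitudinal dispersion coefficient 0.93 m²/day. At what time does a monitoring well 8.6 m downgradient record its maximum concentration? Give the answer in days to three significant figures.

5.69 days

For the 1D instantaneous-source solution, setting ∂C/∂t = 0 at fixed x gives v²t² + 2Dt − x² = 0, so t = (√(D² + v²x²) − D)/v².
√(D² + v²x²) = √(0.93² + 1.4² × 8.6²) = 12.08; v² = 1.96.
t = (12.08 − 0.93)/1.96 = 5.69 days (vs. the pure-advection estimate x/v = 6.14 d).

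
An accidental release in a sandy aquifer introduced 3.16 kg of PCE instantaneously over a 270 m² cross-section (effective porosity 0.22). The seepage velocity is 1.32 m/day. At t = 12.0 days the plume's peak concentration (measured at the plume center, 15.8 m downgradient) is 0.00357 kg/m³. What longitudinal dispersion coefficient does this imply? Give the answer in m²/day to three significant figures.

1.47 m²/day

At the plume center C_max = M/(n_e·A·√(4πDt)), so D = M²/(4πt·(n_e·A·C_max)²).
n_e·A·C_max = 0.22 × 270 × 0.00357 = 0.2121 kg/m.
D = 3.16²/(4π × 12.0 × 0.2121²) = 1.47 m²/day.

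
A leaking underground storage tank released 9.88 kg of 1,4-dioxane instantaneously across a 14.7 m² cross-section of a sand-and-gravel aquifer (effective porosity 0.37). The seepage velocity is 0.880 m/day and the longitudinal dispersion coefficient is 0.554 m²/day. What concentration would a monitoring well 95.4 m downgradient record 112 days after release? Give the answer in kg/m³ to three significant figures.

For an instantaneous plane source, C(x,t) = M/(n_e·A·√(4πDt)) · exp(−(x−vt)²/(4Dt)), with n_e·A the pore (flow) area.
Plume center vt = 0.880 × 112 = 98.56 m, so the well at 95.4 m is 3.16 m upgradient of the peak.
√(4πDt) = 27.92 m, giving peak height M/(n_e·A·√(4πDt)) = 9.88/(0.37 × 14.7 × 27.92) = 0.06506 kg/m³.
(x−vt)²/(4Dt) = (-3.16)²/(4 × 0.554 × 112) = 0.04023; exp(−0.04023) = 0.9606.
C = 0.06506 × 0.9606 = 0.0625 kg/m³.

0.0625 kg/m³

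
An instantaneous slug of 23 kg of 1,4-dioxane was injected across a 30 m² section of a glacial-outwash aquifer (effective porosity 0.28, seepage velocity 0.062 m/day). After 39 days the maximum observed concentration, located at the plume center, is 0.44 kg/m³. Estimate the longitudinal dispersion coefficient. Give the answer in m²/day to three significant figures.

0.0790 m²/day

At the plume center C_max = M/(n_e·A·√(4πDt)), so D = M²/(4πt·(n_e·A·C_max)²).
n_e·A·C_max = 0.28 × 30 × 0.44 = 3.696 kg/m.
D = 23²/(4π × 39 × 3.696²) = 0.0790 m²/day.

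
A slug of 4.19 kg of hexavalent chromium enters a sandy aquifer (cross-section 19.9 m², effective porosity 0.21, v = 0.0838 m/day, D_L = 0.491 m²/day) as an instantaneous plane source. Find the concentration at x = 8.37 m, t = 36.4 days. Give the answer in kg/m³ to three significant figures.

For an instantaneous plane source, C(x,t) = M/(n_e·A·√(4πDt)) · exp(−(x−vt)²/(4Dt)), with n_e·A the pore (flow) area.
Plume center vt = 0.0838 × 36.4 = 3.05032 m, so the well at 8.37 m is 5.31968 m downgradient of the peak.
√(4πDt) = 14.99 m, giving peak height M/(n_e·A·√(4πDt)) = 4.19/(0.21 × 19.9 × 14.99) = 0.06689 kg/m³.
(x−vt)²/(4Dt) = (5.31968)²/(4 × 0.491 × 36.4) = 0.3958; exp(−0.3958) = 0.6731.
C = 0.06689 × 0.6731 = 0.0450 kg/m³.

0.0450 kg/m³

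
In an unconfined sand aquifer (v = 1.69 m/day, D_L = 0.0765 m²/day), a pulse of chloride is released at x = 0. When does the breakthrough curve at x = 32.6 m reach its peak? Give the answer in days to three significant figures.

19.3 days

For the 1D instantaneous-source solution, setting ∂C/∂t = 0 at fixed x gives v²t² + 2Dt − x² = 0, so t = (√(D² + v²x²) − D)/v².
√(D² + v²x²) = √(0.0765² + 1.69² × 32.6²) = 55.09; v² = 2.8561.
t = (55.09 − 0.0765)/2.8561 = 19.3 days (vs. the pure-advection estimate x/v = 19.3 d).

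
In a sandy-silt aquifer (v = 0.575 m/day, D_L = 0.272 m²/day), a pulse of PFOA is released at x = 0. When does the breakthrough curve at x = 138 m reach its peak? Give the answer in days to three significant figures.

239 days

For the 1D instantaneous-source solution, setting ∂C/∂t = 0 at fixed x gives v²t² + 2Dt − x² = 0, so t = (√(D² + v²x²) − D)/v².
√(D² + v²x²) = √(0.272² + 0.575² × 138²) = 79.35; v² = 0.330625.
t = (79.35 − 0.272)/0.330625 = 239 days (vs. the pure-advection estimate x/v = 240 d).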